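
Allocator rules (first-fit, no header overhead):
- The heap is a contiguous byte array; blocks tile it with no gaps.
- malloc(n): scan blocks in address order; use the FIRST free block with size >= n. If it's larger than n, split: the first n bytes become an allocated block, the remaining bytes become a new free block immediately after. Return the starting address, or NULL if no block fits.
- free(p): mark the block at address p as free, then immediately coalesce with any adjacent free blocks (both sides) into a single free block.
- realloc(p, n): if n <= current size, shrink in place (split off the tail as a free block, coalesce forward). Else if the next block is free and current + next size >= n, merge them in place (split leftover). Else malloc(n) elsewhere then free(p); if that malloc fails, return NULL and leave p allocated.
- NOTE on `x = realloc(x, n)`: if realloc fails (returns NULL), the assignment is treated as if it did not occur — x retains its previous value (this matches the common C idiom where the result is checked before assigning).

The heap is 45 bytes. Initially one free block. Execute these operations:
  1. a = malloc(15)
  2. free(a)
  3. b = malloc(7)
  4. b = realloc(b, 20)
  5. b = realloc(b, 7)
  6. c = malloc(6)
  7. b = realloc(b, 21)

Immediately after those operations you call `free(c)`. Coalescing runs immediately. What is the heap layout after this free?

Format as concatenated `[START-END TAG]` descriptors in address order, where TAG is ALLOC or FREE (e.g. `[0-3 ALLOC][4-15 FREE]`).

Op 1: a = malloc(15) -> a = 0; heap: [0-14 ALLOC][15-44 FREE]
Op 2: free(a) -> (freed a); heap: [0-44 FREE]
Op 3: b = malloc(7) -> b = 0; heap: [0-6 ALLOC][7-44 FREE]
Op 4: b = realloc(b, 20) -> b = 0; heap: [0-19 ALLOC][20-44 FREE]
Op 5: b = realloc(b, 7) -> b = 0; heap: [0-6 ALLOC][7-44 FREE]
Op 6: c = malloc(6) -> c = 7; heap: [0-6 ALLOC][7-12 ALLOC][13-44 FREE]
Op 7: b = realloc(b, 21) -> b = 13; heap: [0-6 FREE][7-12 ALLOC][13-33 ALLOC][34-44 FREE]
free(c): c = 7 -> block [7-12 ALLOC]; mark free, coalesce with adjacent free neighbors -> [0-12 FREE][13-33 ALLOC][34-44 FREE]

Answer: [0-12 FREE][13-33 ALLOC][34-44 FREE]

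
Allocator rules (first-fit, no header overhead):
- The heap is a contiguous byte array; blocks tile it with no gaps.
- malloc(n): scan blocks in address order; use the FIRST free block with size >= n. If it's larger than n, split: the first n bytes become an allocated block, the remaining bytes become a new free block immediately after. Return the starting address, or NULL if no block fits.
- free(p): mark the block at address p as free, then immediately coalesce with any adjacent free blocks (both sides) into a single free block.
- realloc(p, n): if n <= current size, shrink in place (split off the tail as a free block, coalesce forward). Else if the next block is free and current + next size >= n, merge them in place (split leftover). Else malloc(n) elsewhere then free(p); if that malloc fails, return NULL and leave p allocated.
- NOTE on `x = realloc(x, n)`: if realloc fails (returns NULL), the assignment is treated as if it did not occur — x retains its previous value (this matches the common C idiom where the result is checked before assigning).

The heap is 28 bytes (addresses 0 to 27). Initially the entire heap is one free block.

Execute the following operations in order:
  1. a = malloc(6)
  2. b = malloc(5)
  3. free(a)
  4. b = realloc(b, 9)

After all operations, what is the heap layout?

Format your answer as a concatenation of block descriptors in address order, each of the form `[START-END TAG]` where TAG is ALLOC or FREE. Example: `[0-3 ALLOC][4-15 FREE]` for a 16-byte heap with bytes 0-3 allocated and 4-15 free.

Answer: [0-5 FREE][6-14 ALLOC][15-27 FREE]

Derivation:
Op 1: a = malloc(6) -> a = 0; heap: [0-5 ALLOC][6-27 FREE]
Op 2: b = malloc(5) -> b = 6; heap: [0-5 ALLOC][6-10 ALLOC][11-27 FREE]
Op 3: free(a) -> (freed a); heap: [0-5 FREE][6-10 ALLOC][11-27 FREE]
Op 4: b = realloc(b, 9) -> b = 6; heap: [0-5 FREE][6-14 ALLOC][15-27 FREE]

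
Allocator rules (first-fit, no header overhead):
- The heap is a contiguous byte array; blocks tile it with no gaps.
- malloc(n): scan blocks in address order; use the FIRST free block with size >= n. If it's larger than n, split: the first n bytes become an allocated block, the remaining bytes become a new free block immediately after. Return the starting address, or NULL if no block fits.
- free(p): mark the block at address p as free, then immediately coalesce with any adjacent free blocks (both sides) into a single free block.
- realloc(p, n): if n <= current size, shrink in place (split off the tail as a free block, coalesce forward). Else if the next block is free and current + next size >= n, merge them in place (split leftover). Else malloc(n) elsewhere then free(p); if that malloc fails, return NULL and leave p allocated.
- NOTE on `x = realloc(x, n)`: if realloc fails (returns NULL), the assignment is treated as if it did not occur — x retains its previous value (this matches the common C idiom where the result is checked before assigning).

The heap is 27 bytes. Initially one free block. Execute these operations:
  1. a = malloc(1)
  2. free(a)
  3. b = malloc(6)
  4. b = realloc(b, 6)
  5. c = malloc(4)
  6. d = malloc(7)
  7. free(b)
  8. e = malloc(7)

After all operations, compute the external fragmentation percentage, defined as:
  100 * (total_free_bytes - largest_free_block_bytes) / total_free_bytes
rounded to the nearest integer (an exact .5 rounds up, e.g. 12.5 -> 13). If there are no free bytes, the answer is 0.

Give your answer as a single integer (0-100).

Op 1: a = malloc(1) -> a = 0; heap: [0-0 ALLOC][1-26 FREE]
Op 2: free(a) -> (freed a); heap: [0-26 FREE]
Op 3: b = malloc(6) -> b = 0; heap: [0-5 ALLOC][6-26 FREE]
Op 4: b = realloc(b, 6) -> b = 0; heap: [0-5 ALLOC][6-26 FREE]
Op 5: c = malloc(4) -> c = 6; heap: [0-5 ALLOC][6-9 ALLOC][10-26 FREE]
Op 6: d = malloc(7) -> d = 10; heap: [0-5 ALLOC][6-9 ALLOC][10-16 ALLOC][17-26 FREE]
Op 7: free(b) -> (freed b); heap: [0-5 FREE][6-9 ALLOC][10-16 ALLOC][17-26 FREE]
Op 8: e = malloc(7) -> e = 17; heap: [0-5 FREE][6-9 ALLOC][10-16 ALLOC][17-23 ALLOC][24-26 FREE]
Free blocks: [6 3] total_free=9 largest=6 -> 100*(9-6)/9 = 300/9 ≈ 33.333 -> rounds to 33

Answer: 33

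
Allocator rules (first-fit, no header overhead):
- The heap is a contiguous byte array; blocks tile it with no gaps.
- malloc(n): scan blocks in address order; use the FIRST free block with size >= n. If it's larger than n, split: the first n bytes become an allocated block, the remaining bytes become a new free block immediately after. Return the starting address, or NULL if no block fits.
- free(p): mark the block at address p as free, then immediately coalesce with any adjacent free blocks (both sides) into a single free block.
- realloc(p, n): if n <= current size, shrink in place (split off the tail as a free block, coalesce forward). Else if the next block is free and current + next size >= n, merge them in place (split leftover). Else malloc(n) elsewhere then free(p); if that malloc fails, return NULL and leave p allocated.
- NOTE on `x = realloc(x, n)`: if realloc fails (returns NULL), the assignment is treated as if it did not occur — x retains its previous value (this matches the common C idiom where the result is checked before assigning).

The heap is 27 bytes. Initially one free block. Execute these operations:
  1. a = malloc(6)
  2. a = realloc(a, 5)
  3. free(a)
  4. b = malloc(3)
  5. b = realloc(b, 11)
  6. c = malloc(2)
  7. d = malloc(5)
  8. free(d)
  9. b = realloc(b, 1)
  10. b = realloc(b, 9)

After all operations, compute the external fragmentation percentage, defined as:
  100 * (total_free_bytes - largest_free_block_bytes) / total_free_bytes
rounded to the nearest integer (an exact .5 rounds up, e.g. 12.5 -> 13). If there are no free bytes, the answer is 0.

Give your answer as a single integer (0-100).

Op 1: a = malloc(6) -> a = 0; heap: [0-5 ALLOC][6-26 FREE]
Op 2: a = realloc(a, 5) -> a = 0; heap: [0-4 ALLOC][5-26 FREE]
Op 3: free(a) -> (freed a); heap: [0-26 FREE]
Op 4: b = malloc(3) -> b = 0; heap: [0-2 ALLOC][3-26 FREE]
Op 5: b = realloc(b, 11) -> b = 0; heap: [0-10 ALLOC][11-26 FREE]
Op 6: c = malloc(2) -> c = 11; heap: [0-10 ALLOC][11-12 ALLOC][13-26 FREE]
Op 7: d = malloc(5) -> d = 13; heap: [0-10 ALLOC][11-12 ALLOC][13-17 ALLOC][18-26 FREE]
Op 8: free(d) -> (freed d); heap: [0-10 ALLOC][11-12 ALLOC][13-26 FREE]
Op 9: b = realloc(b, 1) -> b = 0; heap: [0-0 ALLOC][1-10 FREE][11-12 ALLOC][13-26 FREE]
Op 10: b = realloc(b, 9) -> b = 0; heap: [0-8 ALLOC][9-10 FREE][11-12 ALLOC][13-26 FREE]
Free blocks: [2 14] total_free=16 largest=14 -> 100*(16-14)/16 = 200/16 = 12.5 -> rounds to 13

Answer: 13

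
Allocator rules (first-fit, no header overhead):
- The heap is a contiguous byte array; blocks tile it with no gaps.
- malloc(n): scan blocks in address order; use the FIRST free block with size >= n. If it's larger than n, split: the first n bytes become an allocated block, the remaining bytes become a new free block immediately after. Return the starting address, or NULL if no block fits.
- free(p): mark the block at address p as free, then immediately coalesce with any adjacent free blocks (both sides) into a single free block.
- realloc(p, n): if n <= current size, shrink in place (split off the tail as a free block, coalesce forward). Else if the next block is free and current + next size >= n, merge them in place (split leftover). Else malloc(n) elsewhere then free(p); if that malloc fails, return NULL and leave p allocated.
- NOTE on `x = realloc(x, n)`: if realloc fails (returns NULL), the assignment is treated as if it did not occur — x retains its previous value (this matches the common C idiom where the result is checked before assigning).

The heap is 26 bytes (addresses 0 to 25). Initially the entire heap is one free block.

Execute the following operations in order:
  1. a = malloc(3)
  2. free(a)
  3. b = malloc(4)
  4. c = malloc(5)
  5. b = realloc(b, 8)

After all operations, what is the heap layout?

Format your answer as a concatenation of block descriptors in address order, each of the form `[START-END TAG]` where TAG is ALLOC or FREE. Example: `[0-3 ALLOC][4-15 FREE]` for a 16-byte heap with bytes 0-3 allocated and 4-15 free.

Op 1: a = malloc(3) -> a = 0; heap: [0-2 ALLOC][3-25 FREE]
Op 2: free(a) -> (freed a); heap: [0-25 FREE]
Op 3: b = malloc(4) -> b = 0; heap: [0-3 ALLOC][4-25 FREE]
Op 4: c = malloc(5) -> c = 4; heap: [0-3 ALLOC][4-8 ALLOC][9-25 FREE]
Op 5: b = realloc(b, 8) -> b = 9; heap: [0-3 FREE][4-8 ALLOC][9-16 ALLOC][17-25 FREE]

Answer: [0-3 FREE][4-8 ALLOC][9-16 ALLOC][17-25 FREE]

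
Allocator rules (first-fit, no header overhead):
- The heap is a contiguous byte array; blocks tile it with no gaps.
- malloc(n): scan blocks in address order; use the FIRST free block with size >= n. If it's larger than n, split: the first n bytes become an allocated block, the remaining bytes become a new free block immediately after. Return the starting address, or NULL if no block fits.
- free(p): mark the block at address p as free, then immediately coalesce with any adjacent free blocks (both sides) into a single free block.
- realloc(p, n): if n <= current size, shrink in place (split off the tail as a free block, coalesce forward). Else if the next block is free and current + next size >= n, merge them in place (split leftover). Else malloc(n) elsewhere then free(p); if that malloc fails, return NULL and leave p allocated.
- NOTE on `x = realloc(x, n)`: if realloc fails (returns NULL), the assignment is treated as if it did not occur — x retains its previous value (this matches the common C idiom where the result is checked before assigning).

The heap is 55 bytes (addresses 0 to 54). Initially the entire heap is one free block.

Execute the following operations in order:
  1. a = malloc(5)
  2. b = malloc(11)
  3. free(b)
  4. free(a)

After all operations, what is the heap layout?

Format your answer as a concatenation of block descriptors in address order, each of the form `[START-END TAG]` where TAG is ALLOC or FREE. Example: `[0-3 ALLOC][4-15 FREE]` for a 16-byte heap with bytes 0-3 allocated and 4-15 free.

Op 1: a = malloc(5) -> a = 0; heap: [0-4 ALLOC][5-54 FREE]
Op 2: b = malloc(11) -> b = 5; heap: [0-4 ALLOC][5-15 ALLOC][16-54 FREE]
Op 3: free(b) -> (freed b); heap: [0-4 ALLOC][5-54 FREE]
Op 4: free(a) -> (freed a); heap: [0-54 FREE]

Answer: [0-54 FREE]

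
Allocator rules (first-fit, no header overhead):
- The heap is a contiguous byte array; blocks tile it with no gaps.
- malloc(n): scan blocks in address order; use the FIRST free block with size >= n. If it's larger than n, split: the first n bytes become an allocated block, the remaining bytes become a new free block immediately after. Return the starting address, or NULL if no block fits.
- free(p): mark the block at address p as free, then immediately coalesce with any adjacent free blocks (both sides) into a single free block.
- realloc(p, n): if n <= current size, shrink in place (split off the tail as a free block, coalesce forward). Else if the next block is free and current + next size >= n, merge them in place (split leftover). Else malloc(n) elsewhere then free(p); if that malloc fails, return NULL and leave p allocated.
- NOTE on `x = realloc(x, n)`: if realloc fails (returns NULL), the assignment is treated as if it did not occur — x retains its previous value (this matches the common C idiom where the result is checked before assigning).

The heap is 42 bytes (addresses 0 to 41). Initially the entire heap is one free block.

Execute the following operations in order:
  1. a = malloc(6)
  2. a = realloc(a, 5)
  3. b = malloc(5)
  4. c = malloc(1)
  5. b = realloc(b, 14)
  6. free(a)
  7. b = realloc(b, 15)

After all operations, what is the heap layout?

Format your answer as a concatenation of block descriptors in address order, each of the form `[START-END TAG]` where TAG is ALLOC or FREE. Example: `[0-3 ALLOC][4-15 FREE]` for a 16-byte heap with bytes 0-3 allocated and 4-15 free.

Op 1: a = malloc(6) -> a = 0; heap: [0-5 ALLOC][6-41 FREE]
Op 2: a = realloc(a, 5) -> a = 0; heap: [0-4 ALLOC][5-41 FREE]
Op 3: b = malloc(5) -> b = 5; heap: [0-4 ALLOC][5-9 ALLOC][10-41 FREE]
Op 4: c = malloc(1) -> c = 10; heap: [0-4 ALLOC][5-9 ALLOC][10-10 ALLOC][11-41 FREE]
Op 5: b = realloc(b, 14) -> b = 11; heap: [0-4 ALLOC][5-9 FREE][10-10 ALLOC][11-24 ALLOC][25-41 FREE]
Op 6: free(a) -> (freed a); heap: [0-9 FREE][10-10 ALLOC][11-24 ALLOC][25-41 FREE]
Op 7: b = realloc(b, 15) -> b = 11; heap: [0-9 FREE][10-10 ALLOC][11-25 ALLOC][26-41 FREE]

Answer: [0-9 FREE][10-10 ALLOC][11-25 ALLOC][26-41 FREE]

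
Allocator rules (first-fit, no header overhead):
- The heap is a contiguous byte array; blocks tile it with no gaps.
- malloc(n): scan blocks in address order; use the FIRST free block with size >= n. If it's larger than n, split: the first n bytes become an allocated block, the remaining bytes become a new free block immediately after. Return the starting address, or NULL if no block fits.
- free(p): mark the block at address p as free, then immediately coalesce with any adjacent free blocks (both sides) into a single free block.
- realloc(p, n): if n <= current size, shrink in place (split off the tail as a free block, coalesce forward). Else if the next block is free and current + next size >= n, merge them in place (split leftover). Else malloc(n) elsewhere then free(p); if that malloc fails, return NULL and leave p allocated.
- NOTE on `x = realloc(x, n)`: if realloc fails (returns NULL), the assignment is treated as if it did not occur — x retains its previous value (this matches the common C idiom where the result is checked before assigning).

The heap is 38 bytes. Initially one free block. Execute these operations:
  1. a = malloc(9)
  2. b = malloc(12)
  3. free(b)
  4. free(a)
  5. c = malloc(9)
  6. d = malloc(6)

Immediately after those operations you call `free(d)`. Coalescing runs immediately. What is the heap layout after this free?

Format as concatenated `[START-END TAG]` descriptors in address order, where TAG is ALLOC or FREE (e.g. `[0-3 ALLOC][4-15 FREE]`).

Answer: [0-8 ALLOC][9-37 FREE]

Derivation:
Op 1: a = malloc(9) -> a = 0; heap: [0-8 ALLOC][9-37 FREE]
Op 2: b = malloc(12) -> b = 9; heap: [0-8 ALLOC][9-20 ALLOC][21-37 FREE]
Op 3: free(b) -> (freed b); heap: [0-8 ALLOC][9-37 FREE]
Op 4: free(a) -> (freed a); heap: [0-37 FREE]
Op 5: c = malloc(9) -> c = 0; heap: [0-8 ALLOC][9-37 FREE]
Op 6: d = malloc(6) -> d = 9; heap: [0-8 ALLOC][9-14 ALLOC][15-37 FREE]
free(d): d = 9 -> block [9-14 ALLOC]; mark free, coalesce with adjacent free neighbors -> [0-8 ALLOC][9-37 FREE]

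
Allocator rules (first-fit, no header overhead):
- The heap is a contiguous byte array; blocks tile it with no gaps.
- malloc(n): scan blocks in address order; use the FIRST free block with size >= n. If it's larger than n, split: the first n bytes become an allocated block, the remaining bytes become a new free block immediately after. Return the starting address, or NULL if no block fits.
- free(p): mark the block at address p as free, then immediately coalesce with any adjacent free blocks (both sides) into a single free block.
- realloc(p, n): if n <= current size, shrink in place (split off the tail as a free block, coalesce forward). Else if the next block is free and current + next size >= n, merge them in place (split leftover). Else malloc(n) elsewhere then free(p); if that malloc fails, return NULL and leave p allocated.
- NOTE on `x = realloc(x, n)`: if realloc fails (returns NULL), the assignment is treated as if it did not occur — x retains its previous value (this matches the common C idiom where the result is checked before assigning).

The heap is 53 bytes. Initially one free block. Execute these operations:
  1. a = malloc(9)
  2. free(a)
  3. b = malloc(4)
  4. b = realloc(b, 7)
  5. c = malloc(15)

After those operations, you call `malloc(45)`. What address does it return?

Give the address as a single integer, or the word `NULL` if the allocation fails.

Answer: NULL

Derivation:
Op 1: a = malloc(9) -> a = 0; heap: [0-8 ALLOC][9-52 FREE]
Op 2: free(a) -> (freed a); heap: [0-52 FREE]
Op 3: b = malloc(4) -> b = 0; heap: [0-3 ALLOC][4-52 FREE]
Op 4: b = realloc(b, 7) -> b = 0; heap: [0-6 ALLOC][7-52 FREE]
Op 5: c = malloc(15) -> c = 7; heap: [0-6 ALLOC][7-21 ALLOC][22-52 FREE]
malloc(45): first-fit scan over [0-6 ALLOC][7-21 ALLOC][22-52 FREE] -> NULL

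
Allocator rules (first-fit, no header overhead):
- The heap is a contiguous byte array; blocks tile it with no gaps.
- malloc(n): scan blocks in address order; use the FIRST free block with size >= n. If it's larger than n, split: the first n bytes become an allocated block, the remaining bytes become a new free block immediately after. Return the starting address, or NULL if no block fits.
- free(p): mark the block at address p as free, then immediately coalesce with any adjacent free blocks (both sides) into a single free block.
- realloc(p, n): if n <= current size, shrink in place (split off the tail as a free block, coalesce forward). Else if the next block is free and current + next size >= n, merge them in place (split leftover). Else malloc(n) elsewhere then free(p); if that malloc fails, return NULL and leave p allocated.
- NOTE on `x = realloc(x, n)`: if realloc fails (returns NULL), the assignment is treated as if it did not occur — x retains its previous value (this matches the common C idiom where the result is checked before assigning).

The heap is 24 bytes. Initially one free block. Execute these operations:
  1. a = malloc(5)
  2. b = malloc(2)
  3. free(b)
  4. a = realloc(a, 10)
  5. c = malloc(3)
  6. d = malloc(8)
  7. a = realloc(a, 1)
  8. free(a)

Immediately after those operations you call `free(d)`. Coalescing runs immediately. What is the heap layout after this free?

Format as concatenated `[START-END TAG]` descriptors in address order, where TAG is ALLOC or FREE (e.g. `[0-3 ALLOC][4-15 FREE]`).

Op 1: a = malloc(5) -> a = 0; heap: [0-4 ALLOC][5-23 FREE]
Op 2: b = malloc(2) -> b = 5; heap: [0-4 ALLOC][5-6 ALLOC][7-23 FREE]
Op 3: free(b) -> (freed b); heap: [0-4 ALLOC][5-23 FREE]
Op 4: a = realloc(a, 10) -> a = 0; heap: [0-9 ALLOC][10-23 FREE]
Op 5: c = malloc(3) -> c = 10; heap: [0-9 ALLOC][10-12 ALLOC][13-23 FREE]
Op 6: d = malloc(8) -> d = 13; heap: [0-9 ALLOC][10-12 ALLOC][13-20 ALLOC][21-23 FREE]
Op 7: a = realloc(a, 1) -> a = 0; heap: [0-0 ALLOC][1-9 FREE][10-12 ALLOC][13-20 ALLOC][21-23 FREE]
Op 8: free(a) -> (freed a); heap: [0-9 FREE][10-12 ALLOC][13-20 ALLOC][21-23 FREE]
free(d): d = 13 -> block [13-20 ALLOC]; mark free, coalesce with adjacent free neighbors -> [0-9 FREE][10-12 ALLOC][13-23 FREE]

Answer: [0-9 FREE][10-12 ALLOC][13-23 FREE]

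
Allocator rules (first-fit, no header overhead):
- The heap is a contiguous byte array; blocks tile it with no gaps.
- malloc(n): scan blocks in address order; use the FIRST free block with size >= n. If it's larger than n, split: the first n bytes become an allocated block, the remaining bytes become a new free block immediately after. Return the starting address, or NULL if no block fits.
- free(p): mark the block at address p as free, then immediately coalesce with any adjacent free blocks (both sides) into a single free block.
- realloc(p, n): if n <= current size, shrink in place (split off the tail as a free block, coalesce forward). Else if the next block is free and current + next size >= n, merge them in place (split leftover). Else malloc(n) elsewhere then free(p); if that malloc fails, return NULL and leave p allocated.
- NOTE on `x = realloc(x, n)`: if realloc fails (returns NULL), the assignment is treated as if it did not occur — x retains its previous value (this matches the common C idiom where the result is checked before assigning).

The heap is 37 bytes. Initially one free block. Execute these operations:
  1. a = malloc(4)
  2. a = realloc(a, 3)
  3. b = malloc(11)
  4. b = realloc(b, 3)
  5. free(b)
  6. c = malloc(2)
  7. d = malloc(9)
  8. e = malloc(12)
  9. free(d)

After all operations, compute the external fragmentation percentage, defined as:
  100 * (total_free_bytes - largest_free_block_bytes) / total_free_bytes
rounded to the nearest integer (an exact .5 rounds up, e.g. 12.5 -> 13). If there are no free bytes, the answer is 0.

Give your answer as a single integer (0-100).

Answer: 45

Derivation:
Op 1: a = malloc(4) -> a = 0; heap: [0-3 ALLOC][4-36 FREE]
Op 2: a = realloc(a, 3) -> a = 0; heap: [0-2 ALLOC][3-36 FREE]
Op 3: b = malloc(11) -> b = 3; heap: [0-2 ALLOC][3-13 ALLOC][14-36 FREE]
Op 4: b = realloc(b, 3) -> b = 3; heap: [0-2 ALLOC][3-5 ALLOC][6-36 FREE]
Op 5: free(b) -> (freed b); heap: [0-2 ALLOC][3-36 FREE]
Op 6: c = malloc(2) -> c = 3; heap: [0-2 ALLOC][3-4 ALLOC][5-36 FREE]
Op 7: d = malloc(9) -> d = 5; heap: [0-2 ALLOC][3-4 ALLOC][5-13 ALLOC][14-36 FREE]
Op 8: e = malloc(12) -> e = 14; heap: [0-2 ALLOC][3-4 ALLOC][5-13 ALLOC][14-25 ALLOC][26-36 FREE]
Op 9: free(d) -> (freed d); heap: [0-2 ALLOC][3-4 ALLOC][5-13 FREE][14-25 ALLOC][26-36 FREE]
Free blocks: [9 11] total_free=20 largest=11 -> 100*(20-11)/20 = 900/20 = 45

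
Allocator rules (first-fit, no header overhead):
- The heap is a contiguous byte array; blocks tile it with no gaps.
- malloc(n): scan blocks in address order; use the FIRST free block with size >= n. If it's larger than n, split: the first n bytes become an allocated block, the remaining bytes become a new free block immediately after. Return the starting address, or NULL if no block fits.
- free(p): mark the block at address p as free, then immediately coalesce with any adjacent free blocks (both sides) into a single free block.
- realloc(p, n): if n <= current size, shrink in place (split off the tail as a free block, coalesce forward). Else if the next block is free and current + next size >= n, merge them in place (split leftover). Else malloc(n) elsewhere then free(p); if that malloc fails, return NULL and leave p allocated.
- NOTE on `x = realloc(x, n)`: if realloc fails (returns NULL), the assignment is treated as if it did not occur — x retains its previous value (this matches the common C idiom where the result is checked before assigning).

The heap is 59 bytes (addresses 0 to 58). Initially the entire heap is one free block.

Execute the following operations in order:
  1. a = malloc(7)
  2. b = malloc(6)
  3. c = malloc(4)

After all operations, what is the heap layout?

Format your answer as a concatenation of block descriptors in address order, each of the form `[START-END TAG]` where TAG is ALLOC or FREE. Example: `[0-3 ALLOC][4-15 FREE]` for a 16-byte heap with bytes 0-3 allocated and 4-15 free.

Answer: [0-6 ALLOC][7-12 ALLOC][13-16 ALLOC][17-58 FREE]

Derivation:
Op 1: a = malloc(7) -> a = 0; heap: [0-6 ALLOC][7-58 FREE]
Op 2: b = malloc(6) -> b = 7; heap: [0-6 ALLOC][7-12 ALLOC][13-58 FREE]
Op 3: c = malloc(4) -> c = 13; heap: [0-6 ALLOC][7-12 ALLOC][13-16 ALLOC][17-58 FREE]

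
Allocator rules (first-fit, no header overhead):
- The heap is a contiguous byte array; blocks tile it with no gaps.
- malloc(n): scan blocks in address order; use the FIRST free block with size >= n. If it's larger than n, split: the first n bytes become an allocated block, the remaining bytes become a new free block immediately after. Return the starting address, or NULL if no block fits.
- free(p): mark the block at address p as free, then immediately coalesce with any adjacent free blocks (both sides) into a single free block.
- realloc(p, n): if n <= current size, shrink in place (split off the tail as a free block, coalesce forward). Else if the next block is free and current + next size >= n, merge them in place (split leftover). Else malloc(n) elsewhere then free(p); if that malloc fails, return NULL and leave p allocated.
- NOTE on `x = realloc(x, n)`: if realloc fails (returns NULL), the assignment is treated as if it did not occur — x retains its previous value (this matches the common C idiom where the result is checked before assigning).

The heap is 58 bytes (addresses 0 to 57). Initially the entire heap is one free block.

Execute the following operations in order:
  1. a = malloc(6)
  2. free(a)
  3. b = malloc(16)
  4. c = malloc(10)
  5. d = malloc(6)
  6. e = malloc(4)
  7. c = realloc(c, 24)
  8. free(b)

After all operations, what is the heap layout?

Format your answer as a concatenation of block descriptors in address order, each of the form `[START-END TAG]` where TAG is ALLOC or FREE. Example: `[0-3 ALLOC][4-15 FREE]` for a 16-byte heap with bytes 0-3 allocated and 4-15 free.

Answer: [0-15 FREE][16-25 ALLOC][26-31 ALLOC][32-35 ALLOC][36-57 FREE]

Derivation:
Op 1: a = malloc(6) -> a = 0; heap: [0-5 ALLOC][6-57 FREE]
Op 2: free(a) -> (freed a); heap: [0-57 FREE]
Op 3: b = malloc(16) -> b = 0; heap: [0-15 ALLOC][16-57 FREE]
Op 4: c = malloc(10) -> c = 16; heap: [0-15 ALLOC][16-25 ALLOC][26-57 FREE]
Op 5: d = malloc(6) -> d = 26; heap: [0-15 ALLOC][16-25 ALLOC][26-31 ALLOC][32-57 FREE]
Op 6: e = malloc(4) -> e = 32; heap: [0-15 ALLOC][16-25 ALLOC][26-31 ALLOC][32-35 ALLOC][36-57 FREE]
Op 7: c = realloc(c, 24) -> NULL (c unchanged); heap: [0-15 ALLOC][16-25 ALLOC][26-31 ALLOC][32-35 ALLOC][36-57 FREE]
Op 8: free(b) -> (freed b); heap: [0-15 FREE][16-25 ALLOC][26-31 ALLOC][32-35 ALLOC][36-57 FREE]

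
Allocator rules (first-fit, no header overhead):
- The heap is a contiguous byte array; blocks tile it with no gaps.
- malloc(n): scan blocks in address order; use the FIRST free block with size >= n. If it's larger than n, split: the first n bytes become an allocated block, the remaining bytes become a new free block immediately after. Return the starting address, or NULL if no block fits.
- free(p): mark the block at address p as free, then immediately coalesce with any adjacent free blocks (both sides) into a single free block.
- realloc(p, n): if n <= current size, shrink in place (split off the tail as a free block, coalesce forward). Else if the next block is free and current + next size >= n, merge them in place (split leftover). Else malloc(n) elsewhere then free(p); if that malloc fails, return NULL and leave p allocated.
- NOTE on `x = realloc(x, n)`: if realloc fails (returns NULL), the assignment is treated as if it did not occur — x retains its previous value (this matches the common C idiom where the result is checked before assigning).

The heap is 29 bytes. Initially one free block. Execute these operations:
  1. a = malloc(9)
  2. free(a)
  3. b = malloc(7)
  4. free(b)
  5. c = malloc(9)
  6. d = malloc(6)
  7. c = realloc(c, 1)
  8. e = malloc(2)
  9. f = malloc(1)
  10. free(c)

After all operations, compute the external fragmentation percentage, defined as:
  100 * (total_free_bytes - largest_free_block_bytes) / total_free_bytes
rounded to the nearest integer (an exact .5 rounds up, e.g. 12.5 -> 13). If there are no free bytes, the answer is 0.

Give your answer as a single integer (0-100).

Op 1: a = malloc(9) -> a = 0; heap: [0-8 ALLOC][9-28 FREE]
Op 2: free(a) -> (freed a); heap: [0-28 FREE]
Op 3: b = malloc(7) -> b = 0; heap: [0-6 ALLOC][7-28 FREE]
Op 4: free(b) -> (freed b); heap: [0-28 FREE]
Op 5: c = malloc(9) -> c = 0; heap: [0-8 ALLOC][9-28 FREE]
Op 6: d = malloc(6) -> d = 9; heap: [0-8 ALLOC][9-14 ALLOC][15-28 FREE]
Op 7: c = realloc(c, 1) -> c = 0; heap: [0-0 ALLOC][1-8 FREE][9-14 ALLOC][15-28 FREE]
Op 8: e = malloc(2) -> e = 1; heap: [0-0 ALLOC][1-2 ALLOC][3-8 FREE][9-14 ALLOC][15-28 FREE]
Op 9: f = malloc(1) -> f = 3; heap: [0-0 ALLOC][1-2 ALLOC][3-3 ALLOC][4-8 FREE][9-14 ALLOC][15-28 FREE]
Op 10: free(c) -> (freed c); heap: [0-0 FREE][1-2 ALLOC][3-3 ALLOC][4-8 FREE][9-14 ALLOC][15-28 FREE]
Free blocks: [1 5 14] total_free=20 largest=14 -> 100*(20-14)/20 = 600/20 = 30

Answer: 30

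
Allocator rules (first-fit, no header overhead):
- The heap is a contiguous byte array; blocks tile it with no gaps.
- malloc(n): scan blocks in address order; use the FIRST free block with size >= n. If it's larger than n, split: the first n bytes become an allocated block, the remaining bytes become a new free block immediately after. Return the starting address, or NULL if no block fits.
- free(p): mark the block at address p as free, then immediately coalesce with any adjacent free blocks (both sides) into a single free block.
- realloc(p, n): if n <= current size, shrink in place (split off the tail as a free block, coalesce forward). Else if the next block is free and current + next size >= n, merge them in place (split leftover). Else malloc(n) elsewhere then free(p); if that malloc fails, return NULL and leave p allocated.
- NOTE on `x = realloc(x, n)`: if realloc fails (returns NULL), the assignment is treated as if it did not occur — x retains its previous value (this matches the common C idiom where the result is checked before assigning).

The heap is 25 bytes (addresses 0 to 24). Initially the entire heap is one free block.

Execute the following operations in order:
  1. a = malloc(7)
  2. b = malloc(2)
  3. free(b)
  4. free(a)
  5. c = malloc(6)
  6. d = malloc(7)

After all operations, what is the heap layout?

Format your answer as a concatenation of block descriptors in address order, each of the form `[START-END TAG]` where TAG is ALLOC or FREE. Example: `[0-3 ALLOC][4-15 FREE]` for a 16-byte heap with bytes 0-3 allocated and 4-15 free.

Answer: [0-5 ALLOC][6-12 ALLOC][13-24 FREE]

Derivation:
Op 1: a = malloc(7) -> a = 0; heap: [0-6 ALLOC][7-24 FREE]
Op 2: b = malloc(2) -> b = 7; heap: [0-6 ALLOC][7-8 ALLOC][9-24 FREE]
Op 3: free(b) -> (freed b); heap: [0-6 ALLOC][7-24 FREE]
Op 4: free(a) -> (freed a); heap: [0-24 FREE]
Op 5: c = malloc(6) -> c = 0; heap: [0-5 ALLOC][6-24 FREE]
Op 6: d = malloc(7) -> d = 6; heap: [0-5 ALLOC][6-12 ALLOC][13-24 FREE]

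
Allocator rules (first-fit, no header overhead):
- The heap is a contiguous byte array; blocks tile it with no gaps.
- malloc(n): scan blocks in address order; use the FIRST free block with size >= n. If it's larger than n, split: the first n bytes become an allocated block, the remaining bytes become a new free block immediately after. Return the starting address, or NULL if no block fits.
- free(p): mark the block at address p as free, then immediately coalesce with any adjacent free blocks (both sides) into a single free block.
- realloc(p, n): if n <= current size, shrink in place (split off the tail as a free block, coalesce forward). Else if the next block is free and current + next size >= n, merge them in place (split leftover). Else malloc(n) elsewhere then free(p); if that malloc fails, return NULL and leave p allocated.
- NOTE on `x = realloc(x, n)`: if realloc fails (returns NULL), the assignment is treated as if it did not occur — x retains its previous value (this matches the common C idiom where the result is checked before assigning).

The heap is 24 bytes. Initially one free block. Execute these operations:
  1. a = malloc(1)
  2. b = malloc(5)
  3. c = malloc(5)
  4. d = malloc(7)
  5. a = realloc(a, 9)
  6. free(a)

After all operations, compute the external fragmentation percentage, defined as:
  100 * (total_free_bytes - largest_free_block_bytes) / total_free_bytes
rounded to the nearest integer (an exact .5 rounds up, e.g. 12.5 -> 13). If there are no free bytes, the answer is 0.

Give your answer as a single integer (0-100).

Answer: 14

Derivation:
Op 1: a = malloc(1) -> a = 0; heap: [0-0 ALLOC][1-23 FREE]
Op 2: b = malloc(5) -> b = 1; heap: [0-0 ALLOC][1-5 ALLOC][6-23 FREE]
Op 3: c = malloc(5) -> c = 6; heap: [0-0 ALLOC][1-5 ALLOC][6-10 ALLOC][11-23 FREE]
Op 4: d = malloc(7) -> d = 11; heap: [0-0 ALLOC][1-5 ALLOC][6-10 ALLOC][11-17 ALLOC][18-23 FREE]
Op 5: a = realloc(a, 9) -> NULL (a unchanged); heap: [0-0 ALLOC][1-5 ALLOC][6-10 ALLOC][11-17 ALLOC][18-23 FREE]
Op 6: free(a) -> (freed a); heap: [0-0 FREE][1-5 ALLOC][6-10 ALLOC][11-17 ALLOC][18-23 FREE]
Free blocks: [1 6] total_free=7 largest=6 -> 100*(7-6)/7 = 100/7 ≈ 14.286 -> rounds to 14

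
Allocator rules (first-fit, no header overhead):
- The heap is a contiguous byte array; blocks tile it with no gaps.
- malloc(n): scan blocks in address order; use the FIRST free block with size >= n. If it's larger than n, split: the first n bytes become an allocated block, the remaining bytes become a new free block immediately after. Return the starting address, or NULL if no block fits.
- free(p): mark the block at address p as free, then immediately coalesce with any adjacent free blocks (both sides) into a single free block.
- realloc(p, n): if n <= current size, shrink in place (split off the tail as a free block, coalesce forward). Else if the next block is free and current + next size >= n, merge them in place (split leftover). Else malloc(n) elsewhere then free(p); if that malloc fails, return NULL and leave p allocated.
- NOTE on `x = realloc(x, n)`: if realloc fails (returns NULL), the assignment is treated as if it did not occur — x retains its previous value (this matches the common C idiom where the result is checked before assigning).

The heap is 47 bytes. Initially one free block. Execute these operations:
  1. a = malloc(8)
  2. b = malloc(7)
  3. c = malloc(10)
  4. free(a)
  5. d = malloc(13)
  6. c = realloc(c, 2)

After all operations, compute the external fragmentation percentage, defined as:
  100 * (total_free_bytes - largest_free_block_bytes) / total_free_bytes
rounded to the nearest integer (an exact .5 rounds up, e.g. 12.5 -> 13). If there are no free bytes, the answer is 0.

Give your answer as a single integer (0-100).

Op 1: a = malloc(8) -> a = 0; heap: [0-7 ALLOC][8-46 FREE]
Op 2: b = malloc(7) -> b = 8; heap: [0-7 ALLOC][8-14 ALLOC][15-46 FREE]
Op 3: c = malloc(10) -> c = 15; heap: [0-7 ALLOC][8-14 ALLOC][15-24 ALLOC][25-46 FREE]
Op 4: free(a) -> (freed a); heap: [0-7 FREE][8-14 ALLOC][15-24 ALLOC][25-46 FREE]
Op 5: d = malloc(13) -> d = 25; heap: [0-7 FREE][8-14 ALLOC][15-24 ALLOC][25-37 ALLOC][38-46 FREE]
Op 6: c = realloc(c, 2) -> c = 15; heap: [0-7 FREE][8-14 ALLOC][15-16 ALLOC][17-24 FREE][25-37 ALLOC][38-46 FREE]
Free blocks: [8 8 9] total_free=25 largest=9 -> 100*(25-9)/25 = 1600/25 = 64

Answer: 64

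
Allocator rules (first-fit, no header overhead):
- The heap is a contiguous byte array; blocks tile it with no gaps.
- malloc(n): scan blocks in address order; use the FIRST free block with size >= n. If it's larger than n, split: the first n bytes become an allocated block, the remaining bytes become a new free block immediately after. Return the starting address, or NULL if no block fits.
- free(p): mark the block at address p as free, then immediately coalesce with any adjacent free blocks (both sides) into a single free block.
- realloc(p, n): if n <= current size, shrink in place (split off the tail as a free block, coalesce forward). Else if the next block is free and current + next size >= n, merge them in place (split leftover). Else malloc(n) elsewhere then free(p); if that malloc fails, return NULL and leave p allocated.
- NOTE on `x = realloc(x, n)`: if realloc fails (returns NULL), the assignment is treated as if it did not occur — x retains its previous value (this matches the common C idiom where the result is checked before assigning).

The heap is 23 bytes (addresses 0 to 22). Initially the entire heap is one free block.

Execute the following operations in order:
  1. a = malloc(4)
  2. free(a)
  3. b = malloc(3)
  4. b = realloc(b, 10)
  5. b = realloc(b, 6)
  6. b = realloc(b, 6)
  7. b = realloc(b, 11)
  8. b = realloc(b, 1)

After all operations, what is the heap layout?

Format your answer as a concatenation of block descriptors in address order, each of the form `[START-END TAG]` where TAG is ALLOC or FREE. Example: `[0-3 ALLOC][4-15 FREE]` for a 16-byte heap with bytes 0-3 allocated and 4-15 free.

Answer: [0-0 ALLOC][1-22 FREE]

Derivation:
Op 1: a = malloc(4) -> a = 0; heap: [0-3 ALLOC][4-22 FREE]
Op 2: free(a) -> (freed a); heap: [0-22 FREE]
Op 3: b = malloc(3) -> b = 0; heap: [0-2 ALLOC][3-22 FREE]
Op 4: b = realloc(b, 10) -> b = 0; heap: [0-9 ALLOC][10-22 FREE]
Op 5: b = realloc(b, 6) -> b = 0; heap: [0-5 ALLOC][6-22 FREE]
Op 6: b = realloc(b, 6) -> b = 0; heap: [0-5 ALLOC][6-22 FREE]
Op 7: b = realloc(b, 11) -> b = 0; heap: [0-10 ALLOC][11-22 FREE]
Op 8: b = realloc(b, 1) -> b = 0; heap: [0-0 ALLOC][1-22 FREE]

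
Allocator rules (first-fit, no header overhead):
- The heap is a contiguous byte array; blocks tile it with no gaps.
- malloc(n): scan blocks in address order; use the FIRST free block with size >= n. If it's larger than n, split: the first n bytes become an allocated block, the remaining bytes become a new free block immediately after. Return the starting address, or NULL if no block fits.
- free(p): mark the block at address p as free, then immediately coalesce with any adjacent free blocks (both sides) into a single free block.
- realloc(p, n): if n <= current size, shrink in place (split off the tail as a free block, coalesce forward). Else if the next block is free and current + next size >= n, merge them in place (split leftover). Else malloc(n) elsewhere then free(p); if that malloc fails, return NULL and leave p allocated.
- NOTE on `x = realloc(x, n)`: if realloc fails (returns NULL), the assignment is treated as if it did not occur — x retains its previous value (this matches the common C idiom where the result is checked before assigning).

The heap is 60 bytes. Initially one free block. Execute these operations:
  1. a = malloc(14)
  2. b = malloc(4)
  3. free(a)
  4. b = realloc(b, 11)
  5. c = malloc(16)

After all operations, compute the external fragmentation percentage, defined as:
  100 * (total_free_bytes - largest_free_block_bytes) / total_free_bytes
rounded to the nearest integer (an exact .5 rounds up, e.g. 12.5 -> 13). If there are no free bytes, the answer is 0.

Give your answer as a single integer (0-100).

Op 1: a = malloc(14) -> a = 0; heap: [0-13 ALLOC][14-59 FREE]
Op 2: b = malloc(4) -> b = 14; heap: [0-13 ALLOC][14-17 ALLOC][18-59 FREE]
Op 3: free(a) -> (freed a); heap: [0-13 FREE][14-17 ALLOC][18-59 FREE]
Op 4: b = realloc(b, 11) -> b = 14; heap: [0-13 FREE][14-24 ALLOC][25-59 FREE]
Op 5: c = malloc(16) -> c = 25; heap: [0-13 FREE][14-24 ALLOC][25-40 ALLOC][41-59 FREE]
Free blocks: [14 19] total_free=33 largest=19 -> 100*(33-19)/33 = 1400/33 ≈ 42.424 -> rounds to 42

Answer: 42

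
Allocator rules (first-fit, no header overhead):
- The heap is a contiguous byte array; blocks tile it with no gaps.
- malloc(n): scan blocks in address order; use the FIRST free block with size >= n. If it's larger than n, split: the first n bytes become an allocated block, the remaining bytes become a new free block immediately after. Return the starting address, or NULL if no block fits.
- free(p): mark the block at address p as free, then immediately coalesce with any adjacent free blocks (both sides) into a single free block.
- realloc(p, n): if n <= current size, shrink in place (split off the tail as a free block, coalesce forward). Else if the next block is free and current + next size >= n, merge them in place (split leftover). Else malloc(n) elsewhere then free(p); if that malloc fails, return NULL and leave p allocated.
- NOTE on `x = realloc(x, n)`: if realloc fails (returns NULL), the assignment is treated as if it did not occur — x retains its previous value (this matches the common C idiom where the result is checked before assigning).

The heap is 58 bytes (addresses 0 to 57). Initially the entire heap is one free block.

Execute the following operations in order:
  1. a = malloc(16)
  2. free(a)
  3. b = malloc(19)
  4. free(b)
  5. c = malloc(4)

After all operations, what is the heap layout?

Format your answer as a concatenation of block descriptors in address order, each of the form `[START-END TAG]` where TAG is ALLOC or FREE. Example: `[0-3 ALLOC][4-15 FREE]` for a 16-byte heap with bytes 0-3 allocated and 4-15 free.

Answer: [0-3 ALLOC][4-57 FREE]

Derivation:
Op 1: a = malloc(16) -> a = 0; heap: [0-15 ALLOC][16-57 FREE]
Op 2: free(a) -> (freed a); heap: [0-57 FREE]
Op 3: b = malloc(19) -> b = 0; heap: [0-18 ALLOC][19-57 FREE]
Op 4: free(b) -> (freed b); heap: [0-57 FREE]
Op 5: c = malloc(4) -> c = 0; heap: [0-3 ALLOC][4-57 FREE]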